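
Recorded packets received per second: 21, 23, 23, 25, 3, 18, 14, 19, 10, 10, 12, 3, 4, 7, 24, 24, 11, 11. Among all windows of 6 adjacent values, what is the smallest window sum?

46

21 23 23 25 3 18 → sum 113
23 23 25 3 18 14 → sum 106
23 25 3 18 14 19 → sum 102
25 3 18 14 19 10 → sum 89
3 18 14 19 10 10 → sum 74
18 14 19 10 10 12 → sum 83
14 19 10 10 12 3 → sum 68
19 10 10 12 3 4 → sum 58
10 10 12 3 4 7 → sum 46
10 12 3 4 7 24 → sum 60
12 3 4 7 24 24 → sum 74
3 4 7 24 24 11 → sum 73
4 7 24 24 11 11 → sum 81
Smallest of these is 46.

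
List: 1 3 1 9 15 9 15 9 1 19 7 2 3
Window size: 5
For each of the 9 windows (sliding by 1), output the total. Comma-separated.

1 3 1 9 15 → sum 29
3 1 9 15 9 → sum 37
1 9 15 9 15 → sum 49
9 15 9 15 9 → sum 57
15 9 15 9 1 → sum 49
9 15 9 1 19 → sum 53
15 9 1 19 7 → sum 51
9 1 19 7 2 → sum 38
1 19 7 2 3 → sum 32

29, 37, 49, 57, 49, 53, 51, 38, 32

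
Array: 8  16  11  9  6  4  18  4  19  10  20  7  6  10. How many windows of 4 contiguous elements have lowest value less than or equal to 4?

6

[8, 16, 11, 9] → min 8
[16, 11, 9, 6] → min 6
[11, 9, 6, 4] → min 4  ≤ 4 ✓
[9, 6, 4, 18] → min 4  ≤ 4 ✓
[6, 4, 18, 4] → min 4  ≤ 4 ✓
[4, 18, 4, 19] → min 4  ≤ 4 ✓
[18, 4, 19, 10] → min 4  ≤ 4 ✓
[4, 19, 10, 20] → min 4  ≤ 4 ✓
[19, 10, 20, 7] → min 7
[10, 20, 7, 6] → min 6
[20, 7, 6, 10] → min 6
6 windows satisfy the condition.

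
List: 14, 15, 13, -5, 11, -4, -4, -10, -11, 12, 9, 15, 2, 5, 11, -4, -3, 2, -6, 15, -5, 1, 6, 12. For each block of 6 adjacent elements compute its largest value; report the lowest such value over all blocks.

11

Each size-6 window and its max:
(14, 15, 13, -5, 11, -4) → max 15
(15, 13, -5, 11, -4, -4) → max 15
(13, -5, 11, -4, -4, -10) → max 13
(-5, 11, -4, -4, -10, -11) → max 11
(11, -4, -4, -10, -11, 12) → max 12
(-4, -4, -10, -11, 12, 9) → max 12
(-4, -10, -11, 12, 9, 15) → max 15
(-10, -11, 12, 9, 15, 2) → max 15
(-11, 12, 9, 15, 2, 5) → max 15
(12, 9, 15, 2, 5, 11) → max 15
(9, 15, 2, 5, 11, -4) → max 15
(15, 2, 5, 11, -4, -3) → max 15
(2, 5, 11, -4, -3, 2) → max 11
(5, 11, -4, -3, 2, -6) → max 11
(11, -4, -3, 2, -6, 15) → max 15
(-4, -3, 2, -6, 15, -5) → max 15
(-3, 2, -6, 15, -5, 1) → max 15
(2, -6, 15, -5, 1, 6) → max 15
(-6, 15, -5, 1, 6, 12) → max 15
Lowest of these is 11.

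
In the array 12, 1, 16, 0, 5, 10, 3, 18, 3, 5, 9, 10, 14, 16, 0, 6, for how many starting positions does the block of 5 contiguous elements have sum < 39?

5

12 1 16 0 5 → sum 34  < 39 ✓
1 16 0 5 10 → sum 32  < 39 ✓
16 0 5 10 3 → sum 34  < 39 ✓
0 5 10 3 18 → sum 36  < 39 ✓
5 10 3 18 3 → sum 39
10 3 18 3 5 → sum 39
3 18 3 5 9 → sum 38  < 39 ✓
18 3 5 9 10 → sum 45
3 5 9 10 14 → sum 41
5 9 10 14 16 → sum 54
9 10 14 16 0 → sum 49
10 14 16 0 6 → sum 46
5 windows satisfy the condition.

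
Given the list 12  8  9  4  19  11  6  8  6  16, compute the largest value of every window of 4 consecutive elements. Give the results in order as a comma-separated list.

12, 19, 19, 19, 19, 11, 16

Sliding a size-4 window across the 10 values:
(12, 8, 9, 4) → max 12
(8, 9, 4, 19) → max 19
(9, 4, 19, 11) → max 19
(4, 19, 11, 6) → max 19
(19, 11, 6, 8) → max 19
(11, 6, 8, 6) → max 11
(6, 8, 6, 16) → max 16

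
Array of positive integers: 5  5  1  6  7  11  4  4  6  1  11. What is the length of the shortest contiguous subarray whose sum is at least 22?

add 5: running sum 5 < 22
add 5: running sum 10 < 22
add 1: running sum 11 < 22
add 6: running sum 17 < 22
end 4: [5, 5, 1, 6, 7] sum 24, len 5
end 5: [6, 7, 11] sum 24, len 3
end 6: [7, 11, 4] sum 22, len 3
end 7: [7, 11, 4, 4] sum 26, len 4
end 8: [11, 4, 4, 6] sum 25, len 4
end 9: [11, 4, 4, 6, 1] sum 26, len 5
end 10: [4, 6, 1, 11] sum 22, len 4
Shortest qualifying length: 3.

3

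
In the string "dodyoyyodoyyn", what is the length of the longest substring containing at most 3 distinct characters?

Extend right; when distinct count exceeds 3, shrink from the left:
add d: window [d] (1 distinct), len 1
add o: window [d, o] (2 distinct), len 2
add d: window [d, o, d] (2 distinct), len 3
add y: window [d, o, d, y] (3 distinct), len 4
add o: window [d, o, d, y, o] (3 distinct), len 5
add y: window [d, o, d, y, o, y] (3 distinct), len 6
add y: window [d, o, d, y, o, y, y] (3 distinct), len 7
add o: window [d, o, d, y, o, y, y, o] (3 distinct), len 8
add d: window [d, o, d, y, o, y, y, o, d] (3 distinct), len 9
add o: window [d, o, d, y, o, y, y, o, d, o] (3 distinct), len 10
add y: window [d, o, d, y, o, y, y, o, d, o, y] (3 distinct), len 11
add y: window [d, o, d, y, o, y, y, o, d, o, y, y] (3 distinct), len 12
add n: window [o, y, y, n] (3 distinct), len 4
Longest length with ≤3 distinct: 12.

12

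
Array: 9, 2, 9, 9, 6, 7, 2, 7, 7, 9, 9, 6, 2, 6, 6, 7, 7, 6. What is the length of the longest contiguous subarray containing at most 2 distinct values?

5

add 9: window [9] (1 distinct), len 1
add 2: window [9, 2] (2 distinct), len 2
add 9: window [9, 2, 9] (2 distinct), len 3
add 9: window [9, 2, 9, 9] (2 distinct), len 4
add 6: window [9, 9, 6] (2 distinct), len 3
add 7: window [6, 7] (2 distinct), len 2
add 2: window [7, 2] (2 distinct), len 2
add 7: window [7, 2, 7] (2 distinct), len 3
add 7: window [7, 2, 7, 7] (2 distinct), len 4
add 9: window [7, 7, 9] (2 distinct), len 3
add 9: window [7, 7, 9, 9] (2 distinct), len 4
add 6: window [9, 9, 6] (2 distinct), len 3
add 2: window [6, 2] (2 distinct), len 2
add 6: window [6, 2, 6] (2 distinct), len 3
add 6: window [6, 2, 6, 6] (2 distinct), len 4
add 7: window [6, 6, 7] (2 distinct), len 3
add 7: window [6, 6, 7, 7] (2 distinct), len 4
add 6: window [6, 6, 7, 7, 6] (2 distinct), len 5
Longest length with ≤2 distinct: 5.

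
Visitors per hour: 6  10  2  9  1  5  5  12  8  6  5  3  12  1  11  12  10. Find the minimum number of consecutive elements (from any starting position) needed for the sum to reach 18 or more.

add 6: running sum 6 < 18
add 10: running sum 16 < 18
end 2: [6, 10, 2] sum 18, len 3
end 3: [10, 2, 9] sum 21, len 3
end 4: [10, 2, 9, 1] sum 22, len 4
end 5: [10, 2, 9, 1, 5] sum 27, len 5
end 6: [9, 1, 5, 5] sum 20, len 4
end 7: [5, 5, 12] sum 22, len 3
end 8: [12, 8] sum 20, len 2
end 9: [12, 8, 6] sum 26, len 3
end 10: [8, 6, 5] sum 19, len 3
end 11: [8, 6, 5, 3] sum 22, len 4
end 12: [5, 3, 12] sum 20, len 3
end 13: [5, 3, 12, 1] sum 21, len 4
end 14: [12, 1, 11] sum 24, len 3
end 15: [11, 12] sum 23, len 2
end 16: [12, 10] sum 22, len 2
Shortest qualifying length: 2.

2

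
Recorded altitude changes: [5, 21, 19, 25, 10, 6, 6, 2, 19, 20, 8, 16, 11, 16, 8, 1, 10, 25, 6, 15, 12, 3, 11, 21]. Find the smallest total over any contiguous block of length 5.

43

Each size-5 window and its sum:
[5, 21, 19, 25, 10] → sum 80
[21, 19, 25, 10, 6] → sum 81
[19, 25, 10, 6, 6] → sum 66
[25, 10, 6, 6, 2] → sum 49
[10, 6, 6, 2, 19] → sum 43
[6, 6, 2, 19, 20] → sum 53
[6, 2, 19, 20, 8] → sum 55
[2, 19, 20, 8, 16] → sum 65
[19, 20, 8, 16, 11] → sum 74
[20, 8, 16, 11, 16] → sum 71
[8, 16, 11, 16, 8] → sum 59
[16, 11, 16, 8, 1] → sum 52
[11, 16, 8, 1, 10] → sum 46
[16, 8, 1, 10, 25] → sum 60
[8, 1, 10, 25, 6] → sum 50
[1, 10, 25, 6, 15] → sum 57
[10, 25, 6, 15, 12] → sum 68
[25, 6, 15, 12, 3] → sum 61
[6, 15, 12, 3, 11] → sum 47
[15, 12, 3, 11, 21] → sum 62
Smallest of these is 43.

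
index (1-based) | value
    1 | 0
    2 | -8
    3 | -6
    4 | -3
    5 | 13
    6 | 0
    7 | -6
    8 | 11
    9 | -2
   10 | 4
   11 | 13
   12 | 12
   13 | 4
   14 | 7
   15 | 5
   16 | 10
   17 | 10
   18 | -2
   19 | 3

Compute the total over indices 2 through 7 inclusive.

-10

Elements at indices 2..7: -8, -6, -3, 13, 0, -6
sum(-8, -6, -3, 13, 0, -6) = -10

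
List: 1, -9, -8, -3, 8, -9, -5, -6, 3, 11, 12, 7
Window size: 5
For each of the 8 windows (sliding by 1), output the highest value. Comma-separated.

Sliding a size-5 window across the 12 values:
1 -9 -8 -3 8 → max 8
-9 -8 -3 8 -9 → max 8
-8 -3 8 -9 -5 → max 8
-3 8 -9 -5 -6 → max 8
8 -9 -5 -6 3 → max 8
-9 -5 -6 3 11 → max 11
-5 -6 3 11 12 → max 12
-6 3 11 12 7 → max 12

8, 8, 8, 8, 8, 11, 12, 12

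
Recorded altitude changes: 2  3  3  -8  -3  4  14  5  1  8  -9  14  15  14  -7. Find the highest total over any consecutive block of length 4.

Each size-4 window and its sum:
(2, 3, 3, -8) → sum 0
(3, 3, -8, -3) → sum -5
(3, -8, -3, 4) → sum -4
(-8, -3, 4, 14) → sum 7
(-3, 4, 14, 5) → sum 20
(4, 14, 5, 1) → sum 24
(14, 5, 1, 8) → sum 28
(5, 1, 8, -9) → sum 5
(1, 8, -9, 14) → sum 14
(8, -9, 14, 15) → sum 28
(-9, 14, 15, 14) → sum 34
(14, 15, 14, -7) → sum 36
Highest of these is 36.

36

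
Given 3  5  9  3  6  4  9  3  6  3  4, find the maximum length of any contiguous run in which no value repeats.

5

[3] len 1
[3, 5] len 2
[3, 5, 9] len 3
[5, 9, 3] len 3
[5, 9, 3, 6] len 4
[5, 9, 3, 6, 4] len 5
[3, 6, 4, 9] len 4
[6, 4, 9, 3] len 4
[4, 9, 3, 6] len 4
[6, 3] len 2
[6, 3, 4] len 3
Longest all-distinct length: 5.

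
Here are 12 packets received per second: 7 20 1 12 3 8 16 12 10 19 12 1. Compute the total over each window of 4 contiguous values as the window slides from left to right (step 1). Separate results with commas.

40, 36, 24, 39, 39, 46, 57, 53, 42

[7, 20, 1, 12] → sum 40
[20, 1, 12, 3] → sum 36
[1, 12, 3, 8] → sum 24
[12, 3, 8, 16] → sum 39
[3, 8, 16, 12] → sum 39
[8, 16, 12, 10] → sum 46
[16, 12, 10, 19] → sum 57
[12, 10, 19, 12] → sum 53
[10, 19, 12, 1] → sum 42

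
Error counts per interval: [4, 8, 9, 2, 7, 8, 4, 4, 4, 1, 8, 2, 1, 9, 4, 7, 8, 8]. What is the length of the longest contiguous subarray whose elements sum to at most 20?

6

Extend to the right; shrink from the left whenever the sum exceeds 20:
→ 4: sum 4, len 1
→ 8: sum 12, len 2
→ 9 (dropped 4): sum 17, len 2
→ 2: sum 19, len 3
→ 7 (dropped 8): sum 18, len 3
→ 8 (dropped 9): sum 17, len 3
→ 4 (dropped 2): sum 19, len 3
→ 4 (dropped 7): sum 16, len 3
→ 4: sum 20, len 4
→ 1 (dropped 8): sum 13, len 4
→ 8 (dropped 4): sum 17, len 4
→ 2: sum 19, len 5
→ 1: sum 20, len 6
→ 9 (dropped 4, 4, 1): sum 20, len 4
→ 4 (dropped 8): sum 16, len 4
→ 7 (dropped 2, 1): sum 20, len 3
→ 8 (dropped 9): sum 19, len 3
→ 8 (dropped 4, 7): sum 16, len 2
Longest length seen: 6.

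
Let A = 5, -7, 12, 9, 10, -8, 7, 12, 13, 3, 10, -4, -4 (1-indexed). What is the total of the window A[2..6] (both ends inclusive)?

16

Elements at indices 2..6: -7, 12, 9, 10, -8
sum(-7, 12, 9, 10, -8) = 16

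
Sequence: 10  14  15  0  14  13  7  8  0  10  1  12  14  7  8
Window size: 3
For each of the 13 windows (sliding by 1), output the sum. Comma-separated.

39, 29, 29, 27, 34, 28, 15, 18, 11, 23, 27, 33, 29

[10, 14, 15] → sum 39
[14, 15, 0] → sum 29
[15, 0, 14] → sum 29
[0, 14, 13] → sum 27
[14, 13, 7] → sum 34
[13, 7, 8] → sum 28
[7, 8, 0] → sum 15
[8, 0, 10] → sum 18
[0, 10, 1] → sum 11
[10, 1, 12] → sum 23
[1, 12, 14] → sum 27
[12, 14, 7] → sum 33
[14, 7, 8] → sum 29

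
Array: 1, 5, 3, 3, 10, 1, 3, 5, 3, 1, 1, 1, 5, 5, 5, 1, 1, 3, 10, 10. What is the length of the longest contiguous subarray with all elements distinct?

4

add 1: [1] len 1
add 5: [1, 5] len 2
add 3: [1, 5, 3] len 3
add 3 (repeat 3, move left end past it): [3] len 1
add 10: [3, 10] len 2
add 1: [3, 10, 1] len 3
add 3 (repeat 3, move left end past it): [10, 1, 3] len 3
add 5: [10, 1, 3, 5] len 4
add 3 (repeat 3, move left end past it): [5, 3] len 2
add 1: [5, 3, 1] len 3
add 1 (repeat 1, move left end past it): [1] len 1
add 1 (repeat 1, move left end past it): [1] len 1
add 5: [1, 5] len 2
add 5 (repeat 5, move left end past it): [5] len 1
add 5 (repeat 5, move left end past it): [5] len 1
add 1: [5, 1] len 2
add 1 (repeat 1, move left end past it): [1] len 1
add 3: [1, 3] len 2
add 10: [1, 3, 10] len 3
add 10 (repeat 10, move left end past it): [10] len 1
Longest all-distinct length: 4.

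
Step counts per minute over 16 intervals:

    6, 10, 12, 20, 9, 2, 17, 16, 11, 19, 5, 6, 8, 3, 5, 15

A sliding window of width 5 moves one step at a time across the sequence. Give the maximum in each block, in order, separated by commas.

20, 20, 20, 20, 17, 19, 19, 19, 19, 19, 8, 15

(6, 10, 12, 20, 9) → max 20
(10, 12, 20, 9, 2) → max 20
(12, 20, 9, 2, 17) → max 20
(20, 9, 2, 17, 16) → max 20
(9, 2, 17, 16, 11) → max 17
(2, 17, 16, 11, 19) → max 19
(17, 16, 11, 19, 5) → max 19
(16, 11, 19, 5, 6) → max 19
(11, 19, 5, 6, 8) → max 19
(19, 5, 6, 8, 3) → max 19
(5, 6, 8, 3, 5) → max 8
(6, 8, 3, 5, 15) → max 15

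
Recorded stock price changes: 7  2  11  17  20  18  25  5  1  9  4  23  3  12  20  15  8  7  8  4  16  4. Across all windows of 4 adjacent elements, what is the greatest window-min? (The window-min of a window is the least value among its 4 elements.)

7 2 11 17 → min 2
2 11 17 20 → min 2
11 17 20 18 → min 11
17 20 18 25 → min 17
20 18 25 5 → min 5
18 25 5 1 → min 1
25 5 1 9 → min 1
5 1 9 4 → min 1
1 9 4 23 → min 1
9 4 23 3 → min 3
4 23 3 12 → min 3
23 3 12 20 → min 3
3 12 20 15 → min 3
12 20 15 8 → min 8
20 15 8 7 → min 7
15 8 7 8 → min 7
8 7 8 4 → min 4
7 8 4 16 → min 4
8 4 16 4 → min 4
Greatest of these is 17.

17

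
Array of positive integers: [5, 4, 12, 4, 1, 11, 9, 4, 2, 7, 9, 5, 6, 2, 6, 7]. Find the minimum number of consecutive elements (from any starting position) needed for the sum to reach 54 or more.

9

add 5: running sum 5 < 54
add 4: running sum 9 < 54
add 12: running sum 21 < 54
add 4: running sum 25 < 54
add 1: running sum 26 < 54
add 11: running sum 37 < 54
add 9: running sum 46 < 54
add 4: running sum 50 < 54
add 2: running sum 52 < 54
end 9: [4, 12, 4, 1, 11, 9, 4, 2, 7] sum 54, len 9
end 10: [12, 4, 1, 11, 9, 4, 2, 7, 9] sum 59, len 9
end 11: [12, 4, 1, 11, 9, 4, 2, 7, 9, 5] sum 64, len 10
end 12: [1, 11, 9, 4, 2, 7, 9, 5, 6] sum 54, len 9
end 13: [11, 9, 4, 2, 7, 9, 5, 6, 2] sum 55, len 9
end 14: [11, 9, 4, 2, 7, 9, 5, 6, 2, 6] sum 61, len 10
end 15: [9, 4, 2, 7, 9, 5, 6, 2, 6, 7] sum 57, len 10
Shortest qualifying length: 9.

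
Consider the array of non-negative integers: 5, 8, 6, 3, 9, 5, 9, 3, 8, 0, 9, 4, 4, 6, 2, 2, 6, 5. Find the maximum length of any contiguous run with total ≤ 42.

9

→ 5: sum 5, len 1
→ 8: sum 13, len 2
→ 6: sum 19, len 3
→ 3: sum 22, len 4
→ 9: sum 31, len 5
→ 5: sum 36, len 6
→ 9 (dropped 5): sum 40, len 6
→ 3 (dropped 8): sum 35, len 6
→ 8 (dropped 6): sum 37, len 6
→ 0: sum 37, len 7
→ 9 (dropped 3, 9): sum 34, len 6
→ 4: sum 38, len 7
→ 4: sum 42, len 8
→ 6 (dropped 5, 9): sum 34, len 7
→ 2: sum 36, len 8
→ 2: sum 38, len 9
→ 6 (dropped 3): sum 41, len 9
→ 5 (dropped 8): sum 38, len 9
Longest length seen: 9.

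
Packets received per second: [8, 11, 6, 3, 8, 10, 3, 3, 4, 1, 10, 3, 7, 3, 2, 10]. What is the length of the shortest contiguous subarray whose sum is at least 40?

Extend right; whenever the sum reaches 40, record the length and shrink from the left:
add 8: running sum 8 < 40
add 11: running sum 19 < 40
add 6: running sum 25 < 40
add 3: running sum 28 < 40
add 8: running sum 36 < 40
end 5: [8, 11, 6, 3, 8, 10] sum 46, len 6
end 6: [11, 6, 3, 8, 10, 3] sum 41, len 6
end 7: [11, 6, 3, 8, 10, 3, 3] sum 44, len 7
end 8: [11, 6, 3, 8, 10, 3, 3, 4] sum 48, len 8
end 9: [11, 6, 3, 8, 10, 3, 3, 4, 1] sum 49, len 9
end 10: [3, 8, 10, 3, 3, 4, 1, 10] sum 42, len 8
end 11: [8, 10, 3, 3, 4, 1, 10, 3] sum 42, len 8
end 12: [10, 3, 3, 4, 1, 10, 3, 7] sum 41, len 8
end 13: [10, 3, 3, 4, 1, 10, 3, 7, 3] sum 44, len 9
end 14: [10, 3, 3, 4, 1, 10, 3, 7, 3, 2] sum 46, len 10
end 15: [4, 1, 10, 3, 7, 3, 2, 10] sum 40, len 8
Shortest qualifying length: 6.

6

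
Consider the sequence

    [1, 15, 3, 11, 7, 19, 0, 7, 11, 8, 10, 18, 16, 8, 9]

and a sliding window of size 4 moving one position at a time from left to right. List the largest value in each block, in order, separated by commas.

15, 15, 19, 19, 19, 19, 11, 11, 18, 18, 18, 18

1 15 3 11 → max 15
15 3 11 7 → max 15
3 11 7 19 → max 19
11 7 19 0 → max 19
7 19 0 7 → max 19
19 0 7 11 → max 19
0 7 11 8 → max 11
7 11 8 10 → max 11
11 8 10 18 → max 18
8 10 18 16 → max 18
10 18 16 8 → max 18
18 16 8 9 → max 18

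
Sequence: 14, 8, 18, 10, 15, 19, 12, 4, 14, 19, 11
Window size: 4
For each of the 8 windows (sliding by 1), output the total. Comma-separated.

14 8 18 10 → sum 50
8 18 10 15 → sum 51
18 10 15 19 → sum 62
10 15 19 12 → sum 56
15 19 12 4 → sum 50
19 12 4 14 → sum 49
12 4 14 19 → sum 49
4 14 19 11 → sum 48

50, 51, 62, 56, 50, 49, 49, 48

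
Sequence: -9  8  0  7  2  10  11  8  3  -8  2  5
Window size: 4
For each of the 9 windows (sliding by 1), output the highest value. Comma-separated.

(-9, 8, 0, 7) → max 8
(8, 0, 7, 2) → max 8
(0, 7, 2, 10) → max 10
(7, 2, 10, 11) → max 11
(2, 10, 11, 8) → max 11
(10, 11, 8, 3) → max 11
(11, 8, 3, -8) → max 11
(8, 3, -8, 2) → max 8
(3, -8, 2, 5) → max 5

8, 8, 10, 11, 11, 11, 11, 8, 5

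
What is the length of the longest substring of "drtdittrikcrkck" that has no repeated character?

add d: [d] len 1
add r: [d, r] len 2
add t: [d, r, t] len 3
add d (repeat d, move left end past it): [r, t, d] len 3
add i: [r, t, d, i] len 4
add t (repeat t, move left end past it): [d, i, t] len 3
add t (repeat t, move left end past it): [t] len 1
add r: [t, r] len 2
add i: [t, r, i] len 3
add k: [t, r, i, k] len 4
add c: [t, r, i, k, c] len 5
add r (repeat r, move left end past it): [i, k, c, r] len 4
add k (repeat k, move left end past it): [c, r, k] len 3
add c (repeat c, move left end past it): [r, k, c] len 3
add k (repeat k, move left end past it): [c, k] len 2
Longest all-distinct length: 5.

5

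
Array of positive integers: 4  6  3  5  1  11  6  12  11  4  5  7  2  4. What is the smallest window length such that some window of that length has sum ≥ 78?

14

add 4: running sum 4 < 78
add 6: running sum 10 < 78
add 3: running sum 13 < 78
add 5: running sum 18 < 78
add 1: running sum 19 < 78
add 11: running sum 30 < 78
add 6: running sum 36 < 78
add 12: running sum 48 < 78
add 11: running sum 59 < 78
add 4: running sum 63 < 78
add 5: running sum 68 < 78
add 7: running sum 75 < 78
add 2: running sum 77 < 78
add 4: shortest ending here [4, 6, 3, 5, 1, 11, 6, 12, 11, 4, 5, 7, 2, 4] sum 81, len 14
Shortest qualifying length: 14.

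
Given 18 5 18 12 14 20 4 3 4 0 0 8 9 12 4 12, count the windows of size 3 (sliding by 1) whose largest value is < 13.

8

[18, 5, 18] → max 18
[5, 18, 12] → max 18
[18, 12, 14] → max 18
[12, 14, 20] → max 20
[14, 20, 4] → max 20
[20, 4, 3] → max 20
[4, 3, 4] → max 4  < 13 ✓
[3, 4, 0] → max 4  < 13 ✓
[4, 0, 0] → max 4  < 13 ✓
[0, 0, 8] → max 8  < 13 ✓
[0, 8, 9] → max 9  < 13 ✓
[8, 9, 12] → max 12  < 13 ✓
[9, 12, 4] → max 12  < 13 ✓
[12, 4, 12] → max 12  < 13 ✓
8 windows satisfy the condition.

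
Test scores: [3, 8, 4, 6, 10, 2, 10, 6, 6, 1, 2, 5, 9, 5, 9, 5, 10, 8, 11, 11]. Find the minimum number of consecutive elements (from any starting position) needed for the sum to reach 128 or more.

add 3: running sum 3 < 128
add 8: running sum 11 < 128
add 4: running sum 15 < 128
add 6: running sum 21 < 128
add 10: running sum 31 < 128
add 2: running sum 33 < 128
add 10: running sum 43 < 128
add 6: running sum 49 < 128
add 6: running sum 55 < 128
add 1: running sum 56 < 128
add 2: running sum 58 < 128
add 5: running sum 63 < 128
add 9: running sum 72 < 128
add 5: running sum 77 < 128
add 9: running sum 86 < 128
add 5: running sum 91 < 128
add 10: running sum 101 < 128
add 8: running sum 109 < 128
add 11: running sum 120 < 128
add 11: shortest ending here [8, 4, 6, 10, 2, 10, 6, 6, 1, 2, 5, 9, 5, 9, 5, 10, 8, 11, 11] sum 128, len 19
Shortest qualifying length: 19.

19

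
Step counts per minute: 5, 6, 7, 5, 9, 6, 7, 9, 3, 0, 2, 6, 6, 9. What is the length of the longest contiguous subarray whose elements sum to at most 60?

Extend to the right; shrink from the left whenever the sum exceeds 60:
→ 5: sum 5, len 1
→ 6: sum 11, len 2
→ 7: sum 18, len 3
→ 5: sum 23, len 4
→ 9: sum 32, len 5
→ 6: sum 38, len 6
→ 7: sum 45, len 7
→ 9: sum 54, len 8
→ 3: sum 57, len 9
→ 0: sum 57, len 10
→ 2: sum 59, len 11
→ 6 (dropped 5): sum 60, len 11
→ 6 (dropped 6): sum 60, len 11
→ 9 (dropped 7, 5): sum 57, len 10
Longest length seen: 11.

11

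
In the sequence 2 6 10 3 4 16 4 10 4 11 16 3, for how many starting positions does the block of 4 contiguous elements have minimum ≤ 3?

2 6 10 3 → min 2  ≤ 3 ✓
6 10 3 4 → min 3  ≤ 3 ✓
10 3 4 16 → min 3  ≤ 3 ✓
3 4 16 4 → min 3  ≤ 3 ✓
4 16 4 10 → min 4
16 4 10 4 → min 4
4 10 4 11 → min 4
10 4 11 16 → min 4
4 11 16 3 → min 3  ≤ 3 ✓
5 windows satisfy the condition.

5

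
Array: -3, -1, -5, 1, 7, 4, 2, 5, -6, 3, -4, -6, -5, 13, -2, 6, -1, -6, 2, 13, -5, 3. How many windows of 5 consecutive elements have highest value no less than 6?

14

[-3, -1, -5, 1, 7] → max 7  ≥ 6 ✓
[-1, -5, 1, 7, 4] → max 7  ≥ 6 ✓
[-5, 1, 7, 4, 2] → max 7  ≥ 6 ✓
[1, 7, 4, 2, 5] → max 7  ≥ 6 ✓
[7, 4, 2, 5, -6] → max 7  ≥ 6 ✓
[4, 2, 5, -6, 3] → max 5
[2, 5, -6, 3, -4] → max 5
[5, -6, 3, -4, -6] → max 5
[-6, 3, -4, -6, -5] → max 3
[3, -4, -6, -5, 13] → max 13  ≥ 6 ✓
[-4, -6, -5, 13, -2] → max 13  ≥ 6 ✓
[-6, -5, 13, -2, 6] → max 13  ≥ 6 ✓
[-5, 13, -2, 6, -1] → max 13  ≥ 6 ✓
[13, -2, 6, -1, -6] → max 13  ≥ 6 ✓
[-2, 6, -1, -6, 2] → max 6  ≥ 6 ✓
[6, -1, -6, 2, 13] → max 13  ≥ 6 ✓
[-1, -6, 2, 13, -5] → max 13  ≥ 6 ✓
[-6, 2, 13, -5, 3] → max 13  ≥ 6 ✓
14 windows satisfy the condition.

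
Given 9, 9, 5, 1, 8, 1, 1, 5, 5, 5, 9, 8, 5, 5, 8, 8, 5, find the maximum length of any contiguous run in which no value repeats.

4

[9] len 1
[9] len 1
[9, 5] len 2
[9, 5, 1] len 3
[9, 5, 1, 8] len 4
[8, 1] len 2
[1] len 1
[1, 5] len 2
[5] len 1
[5] len 1
[5, 9] len 2
[5, 9, 8] len 3
[9, 8, 5] len 3
[5] len 1
[5, 8] len 2
[8] len 1
[8, 5] len 2
Longest all-distinct length: 4.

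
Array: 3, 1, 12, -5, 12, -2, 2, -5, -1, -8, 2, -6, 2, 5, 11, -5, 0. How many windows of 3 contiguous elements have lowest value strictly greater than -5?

3

3 1 12 → min 1  > -5 ✓
1 12 -5 → min -5
12 -5 12 → min -5
-5 12 -2 → min -5
12 -2 2 → min -2  > -5 ✓
-2 2 -5 → min -5
2 -5 -1 → min -5
-5 -1 -8 → min -8
-1 -8 2 → min -8
-8 2 -6 → min -8
2 -6 2 → min -6
-6 2 5 → min -6
2 5 11 → min 2  > -5 ✓
5 11 -5 → min -5
11 -5 0 → min -5
3 windows satisfy the condition.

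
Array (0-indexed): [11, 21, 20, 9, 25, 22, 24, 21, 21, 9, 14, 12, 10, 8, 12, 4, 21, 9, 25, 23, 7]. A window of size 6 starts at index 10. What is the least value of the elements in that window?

4

Elements at indices 10..15: 14, 12, 10, 8, 12, 4
min(14, 12, 10, 8, 12, 4) = 4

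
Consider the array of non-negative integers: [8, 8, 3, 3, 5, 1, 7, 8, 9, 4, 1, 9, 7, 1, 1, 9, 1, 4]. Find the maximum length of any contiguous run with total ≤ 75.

16

add 8: [8] sum 8, len 1
add 8: [8, 8] sum 16, len 2
add 3: [8, 8, 3] sum 19, len 3
add 3: [8, 8, 3, 3] sum 22, len 4
add 5: [8, 8, 3, 3, 5] sum 27, len 5
add 1: [8, 8, 3, 3, 5, 1] sum 28, len 6
add 7: [8, 8, 3, 3, 5, 1, 7] sum 35, len 7
add 8: [8, 8, 3, 3, 5, 1, 7, 8] sum 43, len 8
add 9: [8, 8, 3, 3, 5, 1, 7, 8, 9] sum 52, len 9
add 4: [8, 8, 3, 3, 5, 1, 7, 8, 9, 4] sum 56, len 10
add 1: [8, 8, 3, 3, 5, 1, 7, 8, 9, 4, 1] sum 57, len 11
add 9: [8, 8, 3, 3, 5, 1, 7, 8, 9, 4, 1, 9] sum 66, len 12
add 7: [8, 8, 3, 3, 5, 1, 7, 8, 9, 4, 1, 9, 7] sum 73, len 13
add 1: [8, 8, 3, 3, 5, 1, 7, 8, 9, 4, 1, 9, 7, 1] sum 74, len 14
add 1: [8, 8, 3, 3, 5, 1, 7, 8, 9, 4, 1, 9, 7, 1, 1] sum 75, len 15
add 9: [3, 3, 5, 1, 7, 8, 9, 4, 1, 9, 7, 1, 1, 9] sum 68, len 14
add 1: [3, 3, 5, 1, 7, 8, 9, 4, 1, 9, 7, 1, 1, 9, 1] sum 69, len 15
add 4: [3, 3, 5, 1, 7, 8, 9, 4, 1, 9, 7, 1, 1, 9, 1, 4] sum 73, len 16
Longest length seen: 16.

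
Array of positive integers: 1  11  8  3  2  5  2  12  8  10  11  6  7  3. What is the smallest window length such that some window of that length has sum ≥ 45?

5

add 1: running sum 1 < 45
add 11: running sum 12 < 45
add 8: running sum 20 < 45
add 3: running sum 23 < 45
add 2: running sum 25 < 45
add 5: running sum 30 < 45
add 2: running sum 32 < 45
add 12: running sum 44 < 45
add 8: shortest ending here [11, 8, 3, 2, 5, 2, 12, 8] sum 51, len 8
add 10: shortest ending here [8, 3, 2, 5, 2, 12, 8, 10] sum 50, len 8
add 11: shortest ending here [5, 2, 12, 8, 10, 11] sum 48, len 6
add 6: shortest ending here [12, 8, 10, 11, 6] sum 47, len 5
add 7: shortest ending here [12, 8, 10, 11, 6, 7] sum 54, len 6
add 3: shortest ending here [8, 10, 11, 6, 7, 3] sum 45, len 6
Shortest qualifying length: 5.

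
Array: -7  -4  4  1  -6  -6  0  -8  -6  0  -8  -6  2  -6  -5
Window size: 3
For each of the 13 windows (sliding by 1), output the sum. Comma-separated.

Sliding a size-3 window across the 15 values:
-7 -4 4 → sum -7
-4 4 1 → sum 1
4 1 -6 → sum -1
1 -6 -6 → sum -11
-6 -6 0 → sum -12
-6 0 -8 → sum -14
0 -8 -6 → sum -14
-8 -6 0 → sum -14
-6 0 -8 → sum -14
0 -8 -6 → sum -14
-8 -6 2 → sum -12
-6 2 -6 → sum -10
2 -6 -5 → sum -9

-7, 1, -1, -11, -12, -14, -14, -14, -14, -14, -12, -10, -9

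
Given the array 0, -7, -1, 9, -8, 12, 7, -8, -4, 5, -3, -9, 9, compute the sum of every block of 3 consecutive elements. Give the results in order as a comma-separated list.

-8, 1, 0, 13, 11, 11, -5, -7, -2, -7, -3

Sliding a size-3 window across the 13 values:
(0, -7, -1) → sum -8
(-7, -1, 9) → sum 1
(-1, 9, -8) → sum 0
(9, -8, 12) → sum 13
(-8, 12, 7) → sum 11
(12, 7, -8) → sum 11
(7, -8, -4) → sum -5
(-8, -4, 5) → sum -7
(-4, 5, -3) → sum -2
(5, -3, -9) → sum -7
(-3, -9, 9) → sum -3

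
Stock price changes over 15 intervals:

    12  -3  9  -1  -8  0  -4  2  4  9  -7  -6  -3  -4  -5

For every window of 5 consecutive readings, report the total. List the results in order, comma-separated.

12 -3 9 -1 -8 → sum 9
-3 9 -1 -8 0 → sum -3
9 -1 -8 0 -4 → sum -4
-1 -8 0 -4 2 → sum -11
-8 0 -4 2 4 → sum -6
0 -4 2 4 9 → sum 11
-4 2 4 9 -7 → sum 4
2 4 9 -7 -6 → sum 2
4 9 -7 -6 -3 → sum -3
9 -7 -6 -3 -4 → sum -11
-7 -6 -3 -4 -5 → sum -25

9, -3, -4, -11, -6, 11, 4, 2, -3, -11, -25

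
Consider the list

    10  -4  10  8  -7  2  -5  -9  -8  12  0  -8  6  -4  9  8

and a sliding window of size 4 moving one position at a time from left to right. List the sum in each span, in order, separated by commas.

Sliding a size-4 window across the 16 values:
10 -4 10 8 → sum 24
-4 10 8 -7 → sum 7
10 8 -7 2 → sum 13
8 -7 2 -5 → sum -2
-7 2 -5 -9 → sum -19
2 -5 -9 -8 → sum -20
-5 -9 -8 12 → sum -10
-9 -8 12 0 → sum -5
-8 12 0 -8 → sum -4
12 0 -8 6 → sum 10
0 -8 6 -4 → sum -6
-8 6 -4 9 → sum 3
6 -4 9 8 → sum 19

24, 7, 13, -2, -19, -20, -10, -5, -4, 10, -6, 3, 19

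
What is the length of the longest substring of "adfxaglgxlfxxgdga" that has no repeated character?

add a: [a] len 1
add d: [a, d] len 2
add f: [a, d, f] len 3
add x: [a, d, f, x] len 4
add a (repeat a, move left end past it): [d, f, x, a] len 4
add g: [d, f, x, a, g] len 5
add l: [d, f, x, a, g, l] len 6
add g (repeat g, move left end past it): [l, g] len 2
add x: [l, g, x] len 3
add l (repeat l, move left end past it): [g, x, l] len 3
add f: [g, x, l, f] len 4
add x (repeat x, move left end past it): [l, f, x] len 3
add x (repeat x, move left end past it): [x] len 1
add g: [x, g] len 2
add d: [x, g, d] len 3
add g (repeat g, move left end past it): [d, g] len 2
add a: [d, g, a] len 3
Longest all-distinct length: 6.

6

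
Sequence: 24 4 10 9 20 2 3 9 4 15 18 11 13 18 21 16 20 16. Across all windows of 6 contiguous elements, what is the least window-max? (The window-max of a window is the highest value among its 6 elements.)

(24, 4, 10, 9, 20, 2) → max 24
(4, 10, 9, 20, 2, 3) → max 20
(10, 9, 20, 2, 3, 9) → max 20
(9, 20, 2, 3, 9, 4) → max 20
(20, 2, 3, 9, 4, 15) → max 20
(2, 3, 9, 4, 15, 18) → max 18
(3, 9, 4, 15, 18, 11) → max 18
(9, 4, 15, 18, 11, 13) → max 18
(4, 15, 18, 11, 13, 18) → max 18
(15, 18, 11, 13, 18, 21) → max 21
(18, 11, 13, 18, 21, 16) → max 21
(11, 13, 18, 21, 16, 20) → max 21
(13, 18, 21, 16, 20, 16) → max 21
Least of these is 18.

18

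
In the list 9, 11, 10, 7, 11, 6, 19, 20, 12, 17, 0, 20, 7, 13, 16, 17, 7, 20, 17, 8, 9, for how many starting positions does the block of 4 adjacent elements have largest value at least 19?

[9, 11, 10, 7] → max 11
[11, 10, 7, 11] → max 11
[10, 7, 11, 6] → max 11
[7, 11, 6, 19] → max 19  ≥ 19 ✓
[11, 6, 19, 20] → max 20  ≥ 19 ✓
[6, 19, 20, 12] → max 20  ≥ 19 ✓
[19, 20, 12, 17] → max 20  ≥ 19 ✓
[20, 12, 17, 0] → max 20  ≥ 19 ✓
[12, 17, 0, 20] → max 20  ≥ 19 ✓
[17, 0, 20, 7] → max 20  ≥ 19 ✓
[0, 20, 7, 13] → max 20  ≥ 19 ✓
[20, 7, 13, 16] → max 20  ≥ 19 ✓
[7, 13, 16, 17] → max 17
[13, 16, 17, 7] → max 17
[16, 17, 7, 20] → max 20  ≥ 19 ✓
[17, 7, 20, 17] → max 20  ≥ 19 ✓
[7, 20, 17, 8] → max 20  ≥ 19 ✓
[20, 17, 8, 9] → max 20  ≥ 19 ✓
13 windows satisfy the condition.

13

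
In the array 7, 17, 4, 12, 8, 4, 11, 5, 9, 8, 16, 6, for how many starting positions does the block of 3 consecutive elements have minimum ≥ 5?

4

(7, 17, 4) → min 4
(17, 4, 12) → min 4
(4, 12, 8) → min 4
(12, 8, 4) → min 4
(8, 4, 11) → min 4
(4, 11, 5) → min 4
(11, 5, 9) → min 5  ≥ 5 ✓
(5, 9, 8) → min 5  ≥ 5 ✓
(9, 8, 16) → min 8  ≥ 5 ✓
(8, 16, 6) → min 6  ≥ 5 ✓
4 windows satisfy the condition.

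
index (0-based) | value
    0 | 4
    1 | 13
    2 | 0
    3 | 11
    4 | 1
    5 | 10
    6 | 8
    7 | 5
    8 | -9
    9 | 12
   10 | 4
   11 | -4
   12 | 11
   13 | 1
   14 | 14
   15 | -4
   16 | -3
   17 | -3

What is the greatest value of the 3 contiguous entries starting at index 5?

10

Elements at indices 5..7: 10, 8, 5
max(10, 8, 5) = 10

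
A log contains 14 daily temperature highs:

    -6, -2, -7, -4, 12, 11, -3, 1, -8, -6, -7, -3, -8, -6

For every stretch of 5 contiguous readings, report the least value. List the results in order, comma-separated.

Sliding a size-5 window across the 14 values:
[-6, -2, -7, -4, 12] → min -7
[-2, -7, -4, 12, 11] → min -7
[-7, -4, 12, 11, -3] → min -7
[-4, 12, 11, -3, 1] → min -4
[12, 11, -3, 1, -8] → min -8
[11, -3, 1, -8, -6] → min -8
[-3, 1, -8, -6, -7] → min -8
[1, -8, -6, -7, -3] → min -8
[-8, -6, -7, -3, -8] → min -8
[-6, -7, -3, -8, -6] → min -8

-7, -7, -7, -4, -8, -8, -8, -8, -8, -8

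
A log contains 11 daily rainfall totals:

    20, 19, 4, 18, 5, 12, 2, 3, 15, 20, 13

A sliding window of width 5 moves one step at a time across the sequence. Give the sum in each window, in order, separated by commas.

66, 58, 41, 40, 37, 52, 53

(20, 19, 4, 18, 5) → sum 66
(19, 4, 18, 5, 12) → sum 58
(4, 18, 5, 12, 2) → sum 41
(18, 5, 12, 2, 3) → sum 40
(5, 12, 2, 3, 15) → sum 37
(12, 2, 3, 15, 20) → sum 52
(2, 3, 15, 20, 13) → sum 53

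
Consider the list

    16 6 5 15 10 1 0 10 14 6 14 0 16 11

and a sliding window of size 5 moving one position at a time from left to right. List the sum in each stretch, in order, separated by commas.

52, 37, 31, 36, 35, 31, 44, 44, 50, 47

(16, 6, 5, 15, 10) → sum 52
(6, 5, 15, 10, 1) → sum 37
(5, 15, 10, 1, 0) → sum 31
(15, 10, 1, 0, 10) → sum 36
(10, 1, 0, 10, 14) → sum 35
(1, 0, 10, 14, 6) → sum 31
(0, 10, 14, 6, 14) → sum 44
(10, 14, 6, 14, 0) → sum 44
(14, 6, 14, 0, 16) → sum 50
(6, 14, 0, 16, 11) → sum 47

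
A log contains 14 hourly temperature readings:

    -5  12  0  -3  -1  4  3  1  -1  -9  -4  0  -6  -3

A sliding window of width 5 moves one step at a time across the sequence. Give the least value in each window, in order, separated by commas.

-5, -3, -3, -3, -1, -9, -9, -9, -9, -9

-5 12 0 -3 -1 → min -5
12 0 -3 -1 4 → min -3
0 -3 -1 4 3 → min -3
-3 -1 4 3 1 → min -3
-1 4 3 1 -1 → min -1
4 3 1 -1 -9 → min -9
3 1 -1 -9 -4 → min -9
1 -1 -9 -4 0 → min -9
-1 -9 -4 0 -6 → min -9
-9 -4 0 -6 -3 → min -9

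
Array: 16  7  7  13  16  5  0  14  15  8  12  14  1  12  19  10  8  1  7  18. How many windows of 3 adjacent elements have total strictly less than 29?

(16, 7, 7) → sum 30
(7, 7, 13) → sum 27  < 29 ✓
(7, 13, 16) → sum 36
(13, 16, 5) → sum 34
(16, 5, 0) → sum 21  < 29 ✓
(5, 0, 14) → sum 19  < 29 ✓
(0, 14, 15) → sum 29
(14, 15, 8) → sum 37
(15, 8, 12) → sum 35
(8, 12, 14) → sum 34
(12, 14, 1) → sum 27  < 29 ✓
(14, 1, 12) → sum 27  < 29 ✓
(1, 12, 19) → sum 32
(12, 19, 10) → sum 41
(19, 10, 8) → sum 37
(10, 8, 1) → sum 19  < 29 ✓
(8, 1, 7) → sum 16  < 29 ✓
(1, 7, 18) → sum 26  < 29 ✓
8 windows satisfy the condition.

8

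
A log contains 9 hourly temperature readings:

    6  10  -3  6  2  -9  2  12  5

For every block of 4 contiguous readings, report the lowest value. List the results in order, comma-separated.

-3, -3, -9, -9, -9, -9

(6, 10, -3, 6) → min -3
(10, -3, 6, 2) → min -3
(-3, 6, 2, -9) → min -9
(6, 2, -9, 2) → min -9
(2, -9, 2, 12) → min -9
(-9, 2, 12, 5) → min -9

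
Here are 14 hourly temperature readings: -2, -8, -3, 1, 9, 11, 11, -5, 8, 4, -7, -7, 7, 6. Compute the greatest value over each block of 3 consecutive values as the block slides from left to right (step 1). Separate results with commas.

-2, 1, 9, 11, 11, 11, 11, 8, 8, 4, 7, 7

Sliding a size-3 window across the 14 values:
-2 -8 -3 → max -2
-8 -3 1 → max 1
-3 1 9 → max 9
1 9 11 → max 11
9 11 11 → max 11
11 11 -5 → max 11
11 -5 8 → max 11
-5 8 4 → max 8
8 4 -7 → max 8
4 -7 -7 → max 4
-7 -7 7 → max 7
-7 7 6 → max 7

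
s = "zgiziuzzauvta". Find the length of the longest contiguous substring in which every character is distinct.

[z] len 1
[z, g] len 2
[z, g, i] len 3
[g, i, z] len 3
[z, i] len 2
[z, i, u] len 3
[i, u, z] len 3
[z] len 1
[z, a] len 2
[z, a, u] len 3
[z, a, u, v] len 4
[z, a, u, v, t] len 5
[u, v, t, a] len 4
Longest all-distinct length: 5.

5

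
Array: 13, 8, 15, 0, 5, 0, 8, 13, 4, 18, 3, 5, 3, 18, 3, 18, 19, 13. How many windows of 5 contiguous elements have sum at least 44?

5

13 8 15 0 5 → sum 41
8 15 0 5 0 → sum 28
15 0 5 0 8 → sum 28
0 5 0 8 13 → sum 26
5 0 8 13 4 → sum 30
0 8 13 4 18 → sum 43
8 13 4 18 3 → sum 46  ≥ 44 ✓
13 4 18 3 5 → sum 43
4 18 3 5 3 → sum 33
18 3 5 3 18 → sum 47  ≥ 44 ✓
3 5 3 18 3 → sum 32
5 3 18 3 18 → sum 47  ≥ 44 ✓
3 18 3 18 19 → sum 61  ≥ 44 ✓
18 3 18 19 13 → sum 71  ≥ 44 ✓
5 windows satisfy the condition.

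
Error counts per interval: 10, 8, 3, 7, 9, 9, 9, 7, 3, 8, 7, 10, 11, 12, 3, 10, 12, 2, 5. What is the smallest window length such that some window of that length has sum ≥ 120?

Extend right; whenever the sum reaches 120, record the length and shrink from the left:
add 10: running sum 10 < 120
add 8: running sum 18 < 120
add 3: running sum 21 < 120
add 7: running sum 28 < 120
add 9: running sum 37 < 120
add 9: running sum 46 < 120
add 9: running sum 55 < 120
add 7: running sum 62 < 120
add 3: running sum 65 < 120
add 8: running sum 73 < 120
add 7: running sum 80 < 120
add 10: running sum 90 < 120
add 11: running sum 101 < 120
add 12: running sum 113 < 120
add 3: running sum 116 < 120
end 15: [10, 8, 3, 7, 9, 9, 9, 7, 3, 8, 7, 10, 11, 12, 3, 10] sum 126, len 16
end 16: [3, 7, 9, 9, 9, 7, 3, 8, 7, 10, 11, 12, 3, 10, 12] sum 120, len 15
end 17: [3, 7, 9, 9, 9, 7, 3, 8, 7, 10, 11, 12, 3, 10, 12, 2] sum 122, len 16
end 18: [7, 9, 9, 9, 7, 3, 8, 7, 10, 11, 12, 3, 10, 12, 2, 5] sum 124, len 16
Shortest qualifying length: 15.

15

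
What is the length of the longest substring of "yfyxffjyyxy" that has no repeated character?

3

add y: [y] len 1
add f: [y, f] len 2
add y (repeat y, move left end past it): [f, y] len 2
add x: [f, y, x] len 3
add f (repeat f, move left end past it): [y, x, f] len 3
add f (repeat f, move left end past it): [f] len 1
add j: [f, j] len 2
add y: [f, j, y] len 3
add y (repeat y, move left end past it): [y] len 1
add x: [y, x] len 2
add y (repeat y, move left end past it): [x, y] len 2
Longest all-distinct length: 3.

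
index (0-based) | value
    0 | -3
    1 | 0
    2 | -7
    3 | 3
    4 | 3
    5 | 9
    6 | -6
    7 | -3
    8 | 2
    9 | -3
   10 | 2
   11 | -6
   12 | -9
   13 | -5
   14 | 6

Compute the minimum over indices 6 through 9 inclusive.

Elements at indices 6..9: -6, -3, 2, -3
min(-6, -3, 2, -3) = -6

-6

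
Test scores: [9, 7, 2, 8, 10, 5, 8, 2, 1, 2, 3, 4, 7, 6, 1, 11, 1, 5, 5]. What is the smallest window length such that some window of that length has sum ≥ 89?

add 9: running sum 9 < 89
add 7: running sum 16 < 89
add 2: running sum 18 < 89
add 8: running sum 26 < 89
add 10: running sum 36 < 89
add 5: running sum 41 < 89
add 8: running sum 49 < 89
add 2: running sum 51 < 89
add 1: running sum 52 < 89
add 2: running sum 54 < 89
add 3: running sum 57 < 89
add 4: running sum 61 < 89
add 7: running sum 68 < 89
add 6: running sum 74 < 89
add 1: running sum 75 < 89
add 11: running sum 86 < 89
add 1: running sum 87 < 89
end 17: [9, 7, 2, 8, 10, 5, 8, 2, 1, 2, 3, 4, 7, 6, 1, 11, 1, 5] sum 92, len 18
end 18: [9, 7, 2, 8, 10, 5, 8, 2, 1, 2, 3, 4, 7, 6, 1, 11, 1, 5, 5] sum 97, len 19
Shortest qualifying length: 18.

18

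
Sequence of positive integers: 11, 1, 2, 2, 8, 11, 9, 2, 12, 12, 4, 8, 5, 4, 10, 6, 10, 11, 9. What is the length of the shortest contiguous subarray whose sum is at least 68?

Extend right; whenever the sum reaches 68, record the length and shrink from the left:
add 11: running sum 11 < 68
add 1: running sum 12 < 68
add 2: running sum 14 < 68
add 2: running sum 16 < 68
add 8: running sum 24 < 68
add 11: running sum 35 < 68
add 9: running sum 44 < 68
add 2: running sum 46 < 68
add 12: running sum 58 < 68
add 12: shortest ending here [11, 1, 2, 2, 8, 11, 9, 2, 12, 12] sum 70, len 10
add 4: shortest ending here [11, 1, 2, 2, 8, 11, 9, 2, 12, 12, 4] sum 74, len 11
add 8: shortest ending here [2, 8, 11, 9, 2, 12, 12, 4, 8] sum 68, len 9
add 5: shortest ending here [8, 11, 9, 2, 12, 12, 4, 8, 5] sum 71, len 9
add 4: shortest ending here [8, 11, 9, 2, 12, 12, 4, 8, 5, 4] sum 75, len 10
add 10: shortest ending here [11, 9, 2, 12, 12, 4, 8, 5, 4, 10] sum 77, len 10
add 6: shortest ending here [9, 2, 12, 12, 4, 8, 5, 4, 10, 6] sum 72, len 10
add 10: shortest ending here [12, 12, 4, 8, 5, 4, 10, 6, 10] sum 71, len 9
add 11: shortest ending here [12, 4, 8, 5, 4, 10, 6, 10, 11] sum 70, len 9
add 9: shortest ending here [12, 4, 8, 5, 4, 10, 6, 10, 11, 9] sum 79, len 10
Shortest qualifying length: 9.

9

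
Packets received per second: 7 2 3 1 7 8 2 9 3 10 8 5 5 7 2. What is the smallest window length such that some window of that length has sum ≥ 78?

add 7: running sum 7 < 78
add 2: running sum 9 < 78
add 3: running sum 12 < 78
add 1: running sum 13 < 78
add 7: running sum 20 < 78
add 8: running sum 28 < 78
add 2: running sum 30 < 78
add 9: running sum 39 < 78
add 3: running sum 42 < 78
add 10: running sum 52 < 78
add 8: running sum 60 < 78
add 5: running sum 65 < 78
add 5: running sum 70 < 78
add 7: running sum 77 < 78
add 2: shortest ending here [7, 2, 3, 1, 7, 8, 2, 9, 3, 10, 8, 5, 5, 7, 2] sum 79, len 15
Shortest qualifying length: 15.

15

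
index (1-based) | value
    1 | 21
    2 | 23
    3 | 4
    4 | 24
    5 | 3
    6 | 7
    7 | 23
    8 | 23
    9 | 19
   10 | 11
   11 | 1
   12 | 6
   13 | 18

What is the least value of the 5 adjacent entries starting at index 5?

3

Elements at indices 5..9: 3, 7, 23, 23, 19
min(3, 7, 23, 23, 19) = 3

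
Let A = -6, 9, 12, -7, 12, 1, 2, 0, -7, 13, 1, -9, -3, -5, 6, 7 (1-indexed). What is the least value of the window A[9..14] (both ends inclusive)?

-9

Elements at indices 9..14: -7, 13, 1, -9, -3, -5
min(-7, 13, 1, -9, -3, -5) = -9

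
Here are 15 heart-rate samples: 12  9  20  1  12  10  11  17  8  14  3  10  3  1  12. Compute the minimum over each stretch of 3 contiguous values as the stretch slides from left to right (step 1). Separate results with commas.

9, 1, 1, 1, 10, 10, 8, 8, 3, 3, 3, 1, 1

[12, 9, 20] → min 9
[9, 20, 1] → min 1
[20, 1, 12] → min 1
[1, 12, 10] → min 1
[12, 10, 11] → min 10
[10, 11, 17] → min 10
[11, 17, 8] → min 8
[17, 8, 14] → min 8
[8, 14, 3] → min 3
[14, 3, 10] → min 3
[3, 10, 3] → min 3
[10, 3, 1] → min 1
[3, 1, 12] → min 1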